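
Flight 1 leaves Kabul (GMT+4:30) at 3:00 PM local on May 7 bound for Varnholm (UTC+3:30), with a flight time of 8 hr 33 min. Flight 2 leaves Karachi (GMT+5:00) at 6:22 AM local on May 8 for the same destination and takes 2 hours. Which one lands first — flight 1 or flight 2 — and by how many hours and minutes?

the first, by 8 hours 19 minutes

Flight 1 in UTC: 3:00 PM − 4:30 = 10:30 AM on May 7.
+8 hours 33 minutes → arrive 7:03 PM UTC on May 7.
Flight 2 in UTC: 6:22 AM − 5:00 = 1:22 AM on May 8.
+2 hours → arrive 3:22 AM UTC on May 8.
Flight 1 lands earlier by 8 hours 19 minutes.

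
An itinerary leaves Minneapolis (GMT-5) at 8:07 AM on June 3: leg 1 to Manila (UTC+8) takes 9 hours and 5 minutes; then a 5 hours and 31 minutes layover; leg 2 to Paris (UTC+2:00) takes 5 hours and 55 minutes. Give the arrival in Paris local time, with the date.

Convert departure to UTC: 8:07 AM + 5:00 = 1:07 PM UTC on Jun 3.
Add 9 hours and 5 minutes leg 1 → 10:12 PM UTC.
Add 5 hours 31 minutes layover in Manila → 3:43 AM UTC (Jun 4).
Add 5 hours and 55 minutes leg 2 → 9:38 AM UTC.
Paris is UTC+2:00, so local arrival = 9:38 AM + 2:00 = 11:38 AM on Jun 4.

11:38 AM on June 4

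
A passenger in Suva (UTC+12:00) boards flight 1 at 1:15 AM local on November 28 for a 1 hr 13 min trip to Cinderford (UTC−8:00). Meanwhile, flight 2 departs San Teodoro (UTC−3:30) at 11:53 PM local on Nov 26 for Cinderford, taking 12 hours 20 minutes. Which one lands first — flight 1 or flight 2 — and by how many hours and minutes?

the first, by 1 hour 15 minutes

Flight 1 in UTC: 1:15 AM − 12:00 = 1:15 PM on Nov 27.
+1 hour and 13 minutes → arrive 2:28 PM UTC on Nov 27.
Flight 2 in UTC: 11:53 PM + 3:30 = 3:23 AM on Nov 27.
+12 hours and 20 minutes → arrive 3:43 PM UTC on Nov 27.
Flight 1 lands earlier by 1 hour 15 minutes.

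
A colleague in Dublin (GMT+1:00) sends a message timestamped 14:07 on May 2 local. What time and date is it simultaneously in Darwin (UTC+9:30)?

Darwin is 8:30 ahead of Dublin.
Shift by the zone difference: 14:07 + 8:30 = 22:37 on May 2 in Darwin.

22:37 on May 2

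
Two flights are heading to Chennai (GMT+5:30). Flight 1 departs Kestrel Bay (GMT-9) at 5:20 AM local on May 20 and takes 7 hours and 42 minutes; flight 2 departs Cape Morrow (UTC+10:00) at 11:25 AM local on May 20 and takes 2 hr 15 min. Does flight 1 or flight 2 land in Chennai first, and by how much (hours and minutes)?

the second, by 18 hours 22 minutes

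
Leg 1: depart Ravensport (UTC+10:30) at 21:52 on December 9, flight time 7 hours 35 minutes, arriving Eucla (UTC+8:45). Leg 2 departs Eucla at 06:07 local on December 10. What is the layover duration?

Convert departure to UTC: 21:52 − 10:30 = 11:22 UTC on Dec 9.
Add 7 hours 35 minutes flight time → 18:57 UTC.
Eucla is UTC+8:45, so local arrival = 18:57 + 8:45 = 03:42 on Dec 10.
Layover = 06:07 − 03:42 = 2 hours 25 minutes.

2 hours 25 minutes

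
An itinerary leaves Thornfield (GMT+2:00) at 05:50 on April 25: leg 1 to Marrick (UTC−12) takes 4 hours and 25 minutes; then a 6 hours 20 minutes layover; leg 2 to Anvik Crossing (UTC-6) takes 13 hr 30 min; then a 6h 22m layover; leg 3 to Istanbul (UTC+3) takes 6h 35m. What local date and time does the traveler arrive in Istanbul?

20:02 on April 26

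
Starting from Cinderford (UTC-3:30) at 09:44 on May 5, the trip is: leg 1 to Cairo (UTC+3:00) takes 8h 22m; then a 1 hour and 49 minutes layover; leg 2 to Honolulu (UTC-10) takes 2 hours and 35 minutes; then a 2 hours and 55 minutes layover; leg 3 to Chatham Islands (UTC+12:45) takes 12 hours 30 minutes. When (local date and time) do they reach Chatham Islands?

Convert departure to UTC: 09:44 + 3:30 = 13:14 UTC on May 5.
Add 8 hours 22 minutes leg 1 → 21:36 UTC.
Add 1 hour and 49 minutes layover in Cairo → 23:25 UTC.
Add 2 hours 35 minutes leg 2 → 02:00 UTC (May 6).
Add 2 hours and 55 minutes layover in Honolulu → 04:55 UTC.
Add 12 hours 30 minutes leg 3 → 17:25 UTC.
Chatham Islands is UTC+12:45, so local arrival = 17:25 + 12:45 = 06:10 on May 7.

06:10 on May 7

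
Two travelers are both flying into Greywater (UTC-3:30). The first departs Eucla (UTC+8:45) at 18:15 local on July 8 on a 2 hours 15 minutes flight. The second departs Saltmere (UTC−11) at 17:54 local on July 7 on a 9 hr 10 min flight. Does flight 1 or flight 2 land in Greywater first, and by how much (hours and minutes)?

the first, by 2 hours 19 minutes

Flight 1 in UTC: 18:15 − 8:45 = 09:30 on Jul 8.
+2 hours and 15 minutes → arrive 11:45 UTC on Jul 8.
Flight 2 in UTC: 17:54 + 11:00 = 04:54 on Jul 8.
+9 hours and 10 minutes → arrive 14:04 UTC on Jul 8.
Flight 1 lands earlier by 2 hours 19 minutes.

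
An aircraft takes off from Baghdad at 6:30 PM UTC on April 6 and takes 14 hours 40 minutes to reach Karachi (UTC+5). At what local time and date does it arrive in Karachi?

Departure is given in UTC: 6:30 PM on Apr 6.
Add 14 hours and 40 minutes → 9:10 AM UTC (Apr 7).
Karachi is UTC+5:00: 9:10 AM + 5:00 = 2:10 PM on Apr 7.

2:10 PM on April 7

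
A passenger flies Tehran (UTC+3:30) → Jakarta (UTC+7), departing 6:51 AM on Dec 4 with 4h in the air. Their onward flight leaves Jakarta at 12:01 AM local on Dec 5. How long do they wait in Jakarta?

Convert departure to UTC: 6:51 AM − 3:30 = 3:21 AM UTC on Dec 4.
Add 4 hours flight time → 7:21 AM UTC.
Jakarta is UTC+7:00, so local arrival = 7:21 AM + 7:00 = 2:21 PM on Dec 4.
Layover = 12:01 AM − 2:21 PM (+1 day) = 9 hours 40 minutes.

9 hours 40 minutes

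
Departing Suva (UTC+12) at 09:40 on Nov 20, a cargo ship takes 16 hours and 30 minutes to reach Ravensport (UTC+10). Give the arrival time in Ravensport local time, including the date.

Convert departure to UTC: 09:40 − 12:00 = 21:40 UTC on Nov 19.
Add 16 hours and 30 minutes travel time → 14:10 UTC (Nov 20).
Ravensport is UTC+10:00, so local arrival = 14:10 + 10:00 = 00:10 on Nov 21.

00:10 on November 21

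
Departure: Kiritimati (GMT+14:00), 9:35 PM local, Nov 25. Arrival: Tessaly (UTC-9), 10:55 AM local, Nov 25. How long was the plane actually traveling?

12 hours 20 minutes

Tessaly is 23:00 behind Kiritimati.
Clock-face elapsed time (ignoring zones) is −10 hours 40 minutes.
Actual elapsed = −10 hours 40 minutes + 23:00 = 12 hours 20 minutes.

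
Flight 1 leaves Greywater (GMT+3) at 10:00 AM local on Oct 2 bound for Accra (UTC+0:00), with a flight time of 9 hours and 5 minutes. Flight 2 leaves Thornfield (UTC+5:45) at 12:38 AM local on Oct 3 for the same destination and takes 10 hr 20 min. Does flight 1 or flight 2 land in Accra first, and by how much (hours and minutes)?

Flight 1 in UTC: 10:00 AM − 3:00 = 7:00 AM on Oct 2.
+9 hours and 5 minutes → arrive 4:05 PM UTC on Oct 2.
Flight 2 in UTC: 12:38 AM − 5:45 = 6:53 PM on Oct 2.
+10 hours 20 minutes → arrive 5:13 AM UTC on Oct 3.
Flight 1 lands earlier by 13 hours 8 minutes.

the first, by 13 hours 8 minutes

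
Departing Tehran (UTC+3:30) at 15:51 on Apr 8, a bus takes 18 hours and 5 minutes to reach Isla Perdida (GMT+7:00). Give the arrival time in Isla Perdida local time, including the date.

13:26 on Apr 9

Convert departure to UTC: 15:51 − 3:30 = 12:21 UTC on Apr 8.
Add 18 hours and 5 minutes travel time → 06:26 UTC (Apr 9).
Isla Perdida is UTC+7:00, so local arrival = 06:26 + 7:00 = 13:26 on Apr 9.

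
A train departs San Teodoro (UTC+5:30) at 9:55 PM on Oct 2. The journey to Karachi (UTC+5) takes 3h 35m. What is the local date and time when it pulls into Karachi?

1:00 AM on October 3

Karachi is 0:30 behind San Teodoro.
After 3 hours 35 minutes it is 1:30 AM (Oct 3) in San Teodoro.
Shift by the zone difference: 1:30 AM − 0:30 = 1:00 AM on Oct 3 in Karachi.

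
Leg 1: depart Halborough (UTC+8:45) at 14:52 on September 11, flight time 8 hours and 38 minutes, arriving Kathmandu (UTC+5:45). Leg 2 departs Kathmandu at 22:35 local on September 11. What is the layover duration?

Convert departure to UTC: 14:52 − 8:45 = 06:07 UTC on Sep 11.
Add 8 hours and 38 minutes flight time → 14:45 UTC.
Kathmandu is UTC+5:45, so local arrival = 14:45 + 5:45 = 20:30 on Sep 11.
Layover = 22:35 − 20:30 = 2 hours 5 minutes.

2 hours 5 minutes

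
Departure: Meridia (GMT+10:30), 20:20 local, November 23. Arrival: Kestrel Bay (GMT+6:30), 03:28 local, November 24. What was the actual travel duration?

11 hours 8 minutes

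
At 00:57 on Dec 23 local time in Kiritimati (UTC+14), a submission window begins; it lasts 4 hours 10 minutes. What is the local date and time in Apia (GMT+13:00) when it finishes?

04:07 on December 23

Convert start to UTC: 00:57 − 14:00 = 10:57 UTC on Dec 22.
Add 4 hours 10 minutes duration → 15:07 UTC.
Apia is UTC+13:00, so local end time = 15:07 + 13:00 = 04:07 on Dec 23.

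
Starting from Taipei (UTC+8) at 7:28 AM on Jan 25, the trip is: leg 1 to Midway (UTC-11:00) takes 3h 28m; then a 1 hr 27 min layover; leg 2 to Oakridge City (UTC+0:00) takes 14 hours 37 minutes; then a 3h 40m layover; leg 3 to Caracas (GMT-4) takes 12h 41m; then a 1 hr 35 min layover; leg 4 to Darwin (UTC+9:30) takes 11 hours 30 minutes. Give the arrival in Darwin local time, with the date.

Convert departure to UTC: 7:28 AM − 8:00 = 11:28 PM UTC on Jan 24.
Add 3 hours 28 minutes leg 1 → 2:56 AM UTC (Jan 25).
Add 1 hour and 27 minutes layover in Midway → 4:23 AM UTC.
Add 14 hours 37 minutes leg 2 → 7:00 PM UTC.
Add 3 hours 40 minutes layover in Oakridge City → 10:40 PM UTC.
Add 12 hours 41 minutes leg 3 → 11:21 AM UTC (Jan 26).
Add 1 hour 35 minutes layover in Caracas → 12:56 PM UTC.
Add 11 hours 30 minutes leg 4 → 12:26 AM UTC (Jan 27).
Darwin is UTC+9:30, so local arrival = 12:26 AM + 9:30 = 9:56 AM on Jan 27.

9:56 AM on Jan 27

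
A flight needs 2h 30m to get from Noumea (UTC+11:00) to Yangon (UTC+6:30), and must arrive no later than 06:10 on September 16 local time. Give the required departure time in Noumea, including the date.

08:10 on September 16

Target arrival in UTC: 06:10 − 6:30 = 23:40 on Sep 15.
Subtract 2 hours 30 minutes → departure 21:10 UTC on Sep 15.
Noumea is UTC+11:00: 21:10 + 11:00 = 08:10 on Sep 16.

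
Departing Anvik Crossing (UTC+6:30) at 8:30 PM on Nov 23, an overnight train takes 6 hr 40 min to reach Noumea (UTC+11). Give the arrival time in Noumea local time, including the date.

7:40 AM on November 24

Convert departure to UTC: 8:30 PM − 6:30 = 2:00 PM UTC on Nov 23.
Add 6 hours 40 minutes travel time → 8:40 PM UTC.
Noumea is UTC+11:00, so local arrival = 8:40 PM + 11:00 = 7:40 AM on Nov 24.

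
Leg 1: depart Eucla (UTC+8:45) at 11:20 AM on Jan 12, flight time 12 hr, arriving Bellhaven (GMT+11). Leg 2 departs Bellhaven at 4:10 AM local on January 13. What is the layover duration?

Convert departure to UTC: 11:20 AM − 8:45 = 2:35 AM UTC on Jan 12.
Add 12 hours flight time → 2:35 PM UTC.
Bellhaven is UTC+11:00, so local arrival = 2:35 PM + 11:00 = 1:35 AM on Jan 13.
Layover = 4:10 AM − 1:35 AM = 2 hours 35 minutes.

2 hours 35 minutes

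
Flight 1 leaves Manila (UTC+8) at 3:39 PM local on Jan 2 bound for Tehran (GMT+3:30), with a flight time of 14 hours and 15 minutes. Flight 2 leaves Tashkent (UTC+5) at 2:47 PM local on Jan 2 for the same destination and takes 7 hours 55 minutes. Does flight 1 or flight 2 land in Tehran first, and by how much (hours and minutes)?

Flight 1 in UTC: 3:39 PM − 8:00 = 7:39 AM on Jan 2.
+14 hours and 15 minutes → arrive 9:54 PM UTC on Jan 2.
Flight 2 in UTC: 2:47 PM − 5:00 = 9:47 AM on Jan 2.
+7 hours and 55 minutes → arrive 5:42 PM UTC on Jan 2.
Flight 2 lands earlier by 4 hours 12 minutes.

the second, by 4 hours 12 minutes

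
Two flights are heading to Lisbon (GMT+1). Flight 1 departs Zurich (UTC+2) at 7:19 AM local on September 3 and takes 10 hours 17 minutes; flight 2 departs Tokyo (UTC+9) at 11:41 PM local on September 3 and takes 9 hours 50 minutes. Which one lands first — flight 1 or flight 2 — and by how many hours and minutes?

Flight 1 in UTC: 7:19 AM − 2:00 = 5:19 AM on Sep 3.
+10 hours and 17 minutes → arrive 3:36 PM UTC on Sep 3.
Flight 2 in UTC: 11:41 PM − 9:00 = 2:41 PM on Sep 3.
+9 hours and 50 minutes → arrive 12:31 AM UTC on Sep 4.
Flight 1 lands earlier by 8 hours 55 minutes.

the first, by 8 hours 55 minutes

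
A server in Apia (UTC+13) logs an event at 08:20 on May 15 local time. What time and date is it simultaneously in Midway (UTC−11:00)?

08:20 on May 14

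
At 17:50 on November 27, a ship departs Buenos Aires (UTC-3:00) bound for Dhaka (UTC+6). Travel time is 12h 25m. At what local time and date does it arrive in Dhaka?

Dhaka is 9:00 ahead of Buenos Aires.
After 12 hours and 25 minutes it is 06:15 (Nov 28) in Buenos Aires.
Shift by the zone difference: 06:15 + 9:00 = 15:15 on Nov 28 in Dhaka.

15:15 on November 28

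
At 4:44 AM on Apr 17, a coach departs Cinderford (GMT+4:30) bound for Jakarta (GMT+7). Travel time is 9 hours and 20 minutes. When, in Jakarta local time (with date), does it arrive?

4:34 PM on Apr 17

Convert departure to UTC: 4:44 AM − 4:30 = 12:14 AM UTC on Apr 17.
Add 9 hours and 20 minutes travel time → 9:34 AM UTC.
Jakarta is UTC+7:00, so local arrival = 9:34 AM + 7:00 = 4:34 PM on Apr 17.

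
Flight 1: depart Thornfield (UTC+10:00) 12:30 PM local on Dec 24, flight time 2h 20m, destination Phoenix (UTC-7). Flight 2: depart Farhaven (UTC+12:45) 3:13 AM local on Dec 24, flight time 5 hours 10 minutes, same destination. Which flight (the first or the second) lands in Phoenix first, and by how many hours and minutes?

the second, by 9 hours 12 minutes

Flight 1 in UTC: 12:30 PM − 10:00 = 2:30 AM on Dec 24.
+2 hours and 20 minutes → arrive 4:50 AM UTC on Dec 24.
Flight 2 in UTC: 3:13 AM − 12:45 = 2:28 PM on Dec 23.
+5 hours 10 minutes → arrive 7:38 PM UTC on Dec 23.
Flight 2 lands earlier by 9 hours 12 minutes.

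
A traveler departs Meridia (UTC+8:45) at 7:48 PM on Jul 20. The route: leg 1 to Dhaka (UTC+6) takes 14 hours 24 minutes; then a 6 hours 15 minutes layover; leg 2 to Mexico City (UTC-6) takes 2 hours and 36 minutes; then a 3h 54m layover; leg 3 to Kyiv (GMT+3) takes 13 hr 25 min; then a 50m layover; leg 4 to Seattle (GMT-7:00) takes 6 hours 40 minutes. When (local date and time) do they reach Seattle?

4:07 AM on Jul 22

Convert departure to UTC: 7:48 PM − 8:45 = 11:03 AM UTC on Jul 20.
Add 14 hours and 24 minutes leg 1 → 1:27 AM UTC (Jul 21).
Add 6 hours and 15 minutes layover in Dhaka → 7:42 AM UTC.
Add 2 hours 36 minutes leg 2 → 10:18 AM UTC.
Add 3 hours 54 minutes layover in Mexico City → 2:12 PM UTC.
Add 13 hours and 25 minutes leg 3 → 3:37 AM UTC (Jul 22).
Add 50 minutes layover in Kyiv → 4:27 AM UTC.
Add 6 hours 40 minutes leg 4 → 11:07 AM UTC.
Seattle is UTC−7:00, so local arrival = 11:07 AM − 7:00 = 4:07 AM on Jul 22.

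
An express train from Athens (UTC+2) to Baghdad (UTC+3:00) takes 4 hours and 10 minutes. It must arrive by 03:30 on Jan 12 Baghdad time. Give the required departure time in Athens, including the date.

22:20 on January 11

Target arrival in UTC: 03:30 − 3:00 = 00:30 on Jan 12.
Subtract 4 hours and 10 minutes → departure 20:20 UTC on Jan 11.
Athens is UTC+2:00: 20:20 + 2:00 = 22:20 on Jan 11.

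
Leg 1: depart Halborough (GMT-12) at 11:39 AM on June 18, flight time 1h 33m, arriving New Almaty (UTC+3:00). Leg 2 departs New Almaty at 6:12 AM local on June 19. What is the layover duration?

Convert departure to UTC: 11:39 AM + 12:00 = 11:39 PM UTC on Jun 18.
Add 1 hour and 33 minutes flight time → 1:12 AM UTC (Jun 19).
New Almaty is UTC+3:00, so local arrival = 1:12 AM + 3:00 = 4:12 AM on Jun 19.
Layover = 6:12 AM − 4:12 AM = 2 hours.

2 hours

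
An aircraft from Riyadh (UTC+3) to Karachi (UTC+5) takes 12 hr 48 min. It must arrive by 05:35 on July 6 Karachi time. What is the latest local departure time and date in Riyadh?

14:47 on July 5

Target arrival in UTC: 05:35 − 5:00 = 00:35 on Jul 6.
Subtract 12 hours 48 minutes → departure 11:47 UTC on Jul 5.
Riyadh is UTC+3:00: 11:47 + 3:00 = 14:47 on Jul 5.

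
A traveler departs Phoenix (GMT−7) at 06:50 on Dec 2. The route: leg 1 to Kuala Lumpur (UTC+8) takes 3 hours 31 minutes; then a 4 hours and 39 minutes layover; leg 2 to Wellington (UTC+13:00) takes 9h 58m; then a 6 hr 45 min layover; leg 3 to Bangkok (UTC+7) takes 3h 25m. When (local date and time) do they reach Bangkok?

01:08 on Dec 4

Convert departure to UTC: 06:50 + 7:00 = 13:50 UTC on Dec 2.
Add 3 hours and 31 minutes leg 1 → 17:21 UTC.
Add 4 hours and 39 minutes layover in Kuala Lumpur → 22:00 UTC.
Add 9 hours 58 minutes leg 2 → 07:58 UTC (Dec 3).
Add 6 hours 45 minutes layover in Wellington → 14:43 UTC.
Add 3 hours 25 minutes leg 3 → 18:08 UTC.
Bangkok is UTC+7:00, so local arrival = 18:08 + 7:00 = 01:08 on Dec 4.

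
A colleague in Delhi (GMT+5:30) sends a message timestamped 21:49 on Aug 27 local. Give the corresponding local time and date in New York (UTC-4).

12:19 on August 27

New York is 9:30 behind Delhi.
Shift by the zone difference: 21:49 − 9:30 = 12:19 on Aug 27 in New York.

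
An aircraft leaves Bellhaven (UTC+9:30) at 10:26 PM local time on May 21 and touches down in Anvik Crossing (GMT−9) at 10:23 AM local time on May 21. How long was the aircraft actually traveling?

Departure in UTC: 10:26 PM − 9:30 = 12:56 PM on May 21.
Arrival in UTC: 10:23 AM + 9:00 = 7:23 PM on May 21.
Elapsed = 7:23 PM − 12:56 PM = 6 hours 27 minutes.

6 hours 27 minutes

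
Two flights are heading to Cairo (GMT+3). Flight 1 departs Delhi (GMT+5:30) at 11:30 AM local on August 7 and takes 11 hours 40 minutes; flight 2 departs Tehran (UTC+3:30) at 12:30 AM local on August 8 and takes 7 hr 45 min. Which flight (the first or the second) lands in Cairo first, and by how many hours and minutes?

Flight 1 in UTC: 11:30 AM − 5:30 = 6:00 AM on Aug 7.
+11 hours and 40 minutes → arrive 5:40 PM UTC on Aug 7.
Flight 2 in UTC: 12:30 AM − 3:30 = 9:00 PM on Aug 7.
+7 hours and 45 minutes → arrive 4:45 AM UTC on Aug 8.
Flight 1 lands earlier by 11 hours 5 minutes.

the first, by 11 hours 5 minutes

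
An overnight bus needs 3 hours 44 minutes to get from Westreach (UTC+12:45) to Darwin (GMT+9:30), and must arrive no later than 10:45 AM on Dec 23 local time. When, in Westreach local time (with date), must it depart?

Target arrival in UTC: 10:45 AM − 9:30 = 1:15 AM on Dec 23.
Subtract 3 hours and 44 minutes → departure 9:31 PM UTC on Dec 22.
Westreach is UTC+12:45: 9:31 PM + 12:45 = 10:16 AM on Dec 23.

10:16 AM on Dec 23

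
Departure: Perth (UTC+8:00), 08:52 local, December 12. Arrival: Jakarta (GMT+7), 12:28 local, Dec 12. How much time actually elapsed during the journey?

Departure in UTC: 08:52 − 8:00 = 00:52 on Dec 12.
Arrival in UTC: 12:28 − 7:00 = 05:28 on Dec 12.
Elapsed = 05:28 − 00:52 = 4 hours 36 minutes.

4 hours 36 minutes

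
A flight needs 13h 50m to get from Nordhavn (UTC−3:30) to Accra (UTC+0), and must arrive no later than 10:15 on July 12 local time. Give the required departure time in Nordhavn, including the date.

16:55 on Jul 11

Target arrival is already UTC: 10:15 on Jul 12.
Subtract 13 hours 50 minutes → departure 20:25 UTC on Jul 11.
Nordhavn is UTC−3:30: 20:25 − 3:30 = 16:55 on Jul 11.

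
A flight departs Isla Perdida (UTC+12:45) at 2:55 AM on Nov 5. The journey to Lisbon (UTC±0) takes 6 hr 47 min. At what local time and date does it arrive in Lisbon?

8:57 PM on November 4

Convert departure to UTC: 2:55 AM − 12:45 = 2:10 PM UTC on Nov 4.
Add 6 hours and 47 minutes travel time → 8:57 PM UTC.
Lisbon is UTC+0, so local arrival is the same: 8:57 PM on Nov 4.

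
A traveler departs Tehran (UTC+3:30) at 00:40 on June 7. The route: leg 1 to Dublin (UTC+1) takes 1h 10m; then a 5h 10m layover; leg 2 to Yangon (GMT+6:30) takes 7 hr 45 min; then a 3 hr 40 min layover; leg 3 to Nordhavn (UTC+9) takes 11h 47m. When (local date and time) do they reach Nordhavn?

Convert departure to UTC: 00:40 − 3:30 = 21:10 UTC on Jun 6.
Add 1 hour and 10 minutes leg 1 → 22:20 UTC.
Add 5 hours and 10 minutes layover in Dublin → 03:30 UTC (Jun 7).
Add 7 hours 45 minutes leg 2 → 11:15 UTC.
Add 3 hours 40 minutes layover in Yangon → 14:55 UTC.
Add 11 hours 47 minutes leg 3 → 02:42 UTC (Jun 8).
Nordhavn is UTC+9:00, so local arrival = 02:42 + 9:00 = 11:42 on Jun 8.

11:42 on June 8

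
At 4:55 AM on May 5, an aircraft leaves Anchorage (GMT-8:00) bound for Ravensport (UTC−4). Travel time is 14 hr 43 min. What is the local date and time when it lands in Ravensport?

11:38 PM on May 5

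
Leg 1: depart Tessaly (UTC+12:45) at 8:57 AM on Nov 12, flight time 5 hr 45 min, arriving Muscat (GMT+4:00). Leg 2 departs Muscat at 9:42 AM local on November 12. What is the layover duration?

3 hours 45 minutes

Convert departure to UTC: 8:57 AM − 12:45 = 8:12 PM UTC on Nov 11.
Add 5 hours and 45 minutes flight time → 1:57 AM UTC (Nov 12).
Muscat is UTC+4:00, so local arrival = 1:57 AM + 4:00 = 5:57 AM on Nov 12.
Layover = 9:42 AM − 5:57 AM = 3 hours 45 minutes.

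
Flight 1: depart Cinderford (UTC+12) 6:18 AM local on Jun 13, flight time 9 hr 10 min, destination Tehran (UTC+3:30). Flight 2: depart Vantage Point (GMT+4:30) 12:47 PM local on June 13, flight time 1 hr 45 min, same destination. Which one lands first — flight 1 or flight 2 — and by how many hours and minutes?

the first, by 6 hours 34 minutes

Flight 1 in UTC: 6:18 AM − 12:00 = 6:18 PM on Jun 12.
+9 hours 10 minutes → arrive 3:28 AM UTC on Jun 13.
Flight 2 in UTC: 12:47 PM − 4:30 = 8:17 AM on Jun 13.
+1 hour 45 minutes → arrive 10:02 AM UTC on Jun 13.
Flight 1 lands earlier by 6 hours 34 minutes.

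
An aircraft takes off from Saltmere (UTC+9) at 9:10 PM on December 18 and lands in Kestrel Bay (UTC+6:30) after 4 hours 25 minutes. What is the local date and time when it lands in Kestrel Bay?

11:05 PM on December 18

Convert departure to UTC: 9:10 PM − 9:00 = 12:10 PM UTC on Dec 18.
Add 4 hours 25 minutes travel time → 4:35 PM UTC.
Kestrel Bay is UTC+6:30, so local arrival = 4:35 PM + 6:30 = 11:05 PM on Dec 18.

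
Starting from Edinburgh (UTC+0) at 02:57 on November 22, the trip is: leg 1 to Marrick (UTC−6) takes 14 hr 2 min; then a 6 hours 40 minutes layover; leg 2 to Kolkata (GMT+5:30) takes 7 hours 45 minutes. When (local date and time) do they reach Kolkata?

Edinburgh is at UTC+0, so departure is already 02:57 UTC on Nov 22.
Add 14 hours 2 minutes leg 1 → 16:59 UTC.
Add 6 hours and 40 minutes layover in Marrick → 23:39 UTC.
Add 7 hours 45 minutes leg 2 → 07:24 UTC (Nov 23).
Kolkata is UTC+5:30, so local arrival = 07:24 + 5:30 = 12:54 on Nov 23.

12:54 on November 23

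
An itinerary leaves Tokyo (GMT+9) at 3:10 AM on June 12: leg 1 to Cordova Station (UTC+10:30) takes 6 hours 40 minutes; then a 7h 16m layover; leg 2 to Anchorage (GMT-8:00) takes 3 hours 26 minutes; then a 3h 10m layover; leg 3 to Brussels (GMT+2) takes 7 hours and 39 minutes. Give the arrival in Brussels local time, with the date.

Convert departure to UTC: 3:10 AM − 9:00 = 6:10 PM UTC on Jun 11.
Add 6 hours and 40 minutes leg 1 → 12:50 AM UTC (Jun 12).
Add 7 hours 16 minutes layover in Cordova Station → 8:06 AM UTC.
Add 3 hours 26 minutes leg 2 → 11:32 AM UTC.
Add 3 hours and 10 minutes layover in Anchorage → 2:42 PM UTC.
Add 7 hours 39 minutes leg 3 → 10:21 PM UTC.
Brussels is UTC+2:00, so local arrival = 10:21 PM + 2:00 = 12:21 AM on Jun 13.

12:21 AM on Jun 13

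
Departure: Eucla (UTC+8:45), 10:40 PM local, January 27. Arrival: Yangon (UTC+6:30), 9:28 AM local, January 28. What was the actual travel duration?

13 hours 3 minutes

Departure in UTC: 10:40 PM − 8:45 = 1:55 PM on Jan 27.
Arrival in UTC: 9:28 AM − 6:30 = 2:58 AM on Jan 28.
Elapsed = 2:58 AM − 1:55 PM (+1 day) = 13 hours 3 minutes.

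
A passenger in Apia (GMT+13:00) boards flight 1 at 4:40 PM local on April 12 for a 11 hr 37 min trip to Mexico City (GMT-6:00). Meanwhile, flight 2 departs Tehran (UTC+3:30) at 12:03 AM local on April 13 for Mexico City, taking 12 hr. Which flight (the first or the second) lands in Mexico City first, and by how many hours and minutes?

the first, by 17 hours 16 minutes

Flight 1 in UTC: 4:40 PM − 13:00 = 3:40 AM on Apr 12.
+11 hours 37 minutes → arrive 3:17 PM UTC on Apr 12.
Flight 2 in UTC: 12:03 AM − 3:30 = 8:33 PM on Apr 12.
+12 hours → arrive 8:33 AM UTC on Apr 13.
Flight 1 lands earlier by 17 hours 16 minutes.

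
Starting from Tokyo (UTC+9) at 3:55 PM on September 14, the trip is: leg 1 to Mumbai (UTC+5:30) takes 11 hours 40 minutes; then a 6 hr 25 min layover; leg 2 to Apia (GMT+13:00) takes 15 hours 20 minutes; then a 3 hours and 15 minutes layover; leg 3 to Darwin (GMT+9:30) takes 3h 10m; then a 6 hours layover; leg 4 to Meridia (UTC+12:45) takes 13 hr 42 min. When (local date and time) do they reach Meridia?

Convert departure to UTC: 3:55 PM − 9:00 = 6:55 AM UTC on Sep 14.
Add 11 hours 40 minutes leg 1 → 6:35 PM UTC.
Add 6 hours and 25 minutes layover in Mumbai → 1:00 AM UTC (Sep 15).
Add 15 hours and 20 minutes leg 2 → 4:20 PM UTC.
Add 3 hours and 15 minutes layover in Apia → 7:35 PM UTC.
Add 3 hours 10 minutes leg 3 → 10:45 PM UTC.
Add 6 hours layover in Darwin → 4:45 AM UTC (Sep 16).
Add 13 hours and 42 minutes leg 4 → 6:27 PM UTC.
Meridia is UTC+12:45, so local arrival = 6:27 PM + 12:45 = 7:12 AM on Sep 17.

7:12 AM on Sep 17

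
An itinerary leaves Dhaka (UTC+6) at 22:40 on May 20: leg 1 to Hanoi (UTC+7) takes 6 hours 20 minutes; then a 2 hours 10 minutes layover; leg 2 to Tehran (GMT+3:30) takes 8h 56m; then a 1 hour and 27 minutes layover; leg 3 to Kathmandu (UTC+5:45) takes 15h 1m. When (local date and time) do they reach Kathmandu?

08:19 on May 22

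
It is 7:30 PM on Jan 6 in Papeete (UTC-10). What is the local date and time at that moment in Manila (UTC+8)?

Manila is 18:00 ahead of Papeete.
Shift by the zone difference: 7:30 PM + 18:00 = 1:30 PM on Jan 7 in Manila.

1:30 PM on January 7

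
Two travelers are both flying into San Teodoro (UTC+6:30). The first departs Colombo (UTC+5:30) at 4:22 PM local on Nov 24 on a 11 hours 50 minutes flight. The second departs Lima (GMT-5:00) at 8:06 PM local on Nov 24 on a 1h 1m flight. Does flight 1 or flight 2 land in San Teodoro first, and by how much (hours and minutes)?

Flight 1 in UTC: 4:22 PM − 5:30 = 10:52 AM on Nov 24.
+11 hours 50 minutes → arrive 10:42 PM UTC on Nov 24.
Flight 2 in UTC: 8:06 PM + 5:00 = 1:06 AM on Nov 25.
+1 hour and 1 minute → arrive 2:07 AM UTC on Nov 25.
Flight 1 lands earlier by 3 hours 25 minutes.

the first, by 3 hours 25 minutes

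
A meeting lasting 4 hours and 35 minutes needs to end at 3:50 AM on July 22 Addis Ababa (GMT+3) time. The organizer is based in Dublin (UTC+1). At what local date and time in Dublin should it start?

Target end time in UTC: 3:50 AM − 3:00 = 12:50 AM on Jul 22.
Subtract 4 hours 35 minutes → start 8:15 PM UTC on Jul 21.
Dublin is UTC+1:00: 8:15 PM + 1:00 = 9:15 PM on Jul 21.

9:15 PM on July 21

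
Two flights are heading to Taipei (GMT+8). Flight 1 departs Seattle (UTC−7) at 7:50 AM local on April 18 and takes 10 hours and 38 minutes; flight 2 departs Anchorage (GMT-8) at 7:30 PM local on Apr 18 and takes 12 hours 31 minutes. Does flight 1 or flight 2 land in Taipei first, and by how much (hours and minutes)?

the first, by 14 hours 33 minutes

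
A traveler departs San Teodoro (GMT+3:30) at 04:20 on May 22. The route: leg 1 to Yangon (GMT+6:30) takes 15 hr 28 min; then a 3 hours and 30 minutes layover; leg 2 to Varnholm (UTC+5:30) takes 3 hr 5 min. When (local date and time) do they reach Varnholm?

Convert departure to UTC: 04:20 − 3:30 = 00:50 UTC on May 22.
Add 15 hours 28 minutes leg 1 → 16:18 UTC.
Add 3 hours and 30 minutes layover in Yangon → 19:48 UTC.
Add 3 hours 5 minutes leg 2 → 22:53 UTC.
Varnholm is UTC+5:30, so local arrival = 22:53 + 5:30 = 04:23 on May 23.

04:23 on May 23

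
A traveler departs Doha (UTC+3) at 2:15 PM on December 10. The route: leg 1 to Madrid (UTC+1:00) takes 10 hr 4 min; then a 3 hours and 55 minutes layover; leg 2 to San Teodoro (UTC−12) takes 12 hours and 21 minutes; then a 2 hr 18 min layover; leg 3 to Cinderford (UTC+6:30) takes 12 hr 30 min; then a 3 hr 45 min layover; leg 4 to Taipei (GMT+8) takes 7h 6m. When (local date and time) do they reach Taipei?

Convert departure to UTC: 2:15 PM − 3:00 = 11:15 AM UTC on Dec 10.
Add 10 hours 4 minutes leg 1 → 9:19 PM UTC.
Add 3 hours 55 minutes layover in Madrid → 1:14 AM UTC (Dec 11).
Add 12 hours and 21 minutes leg 2 → 1:35 PM UTC.
Add 2 hours and 18 minutes layover in San Teodoro → 3:53 PM UTC.
Add 12 hours 30 minutes leg 3 → 4:23 AM UTC (Dec 12).
Add 3 hours and 45 minutes layover in Cinderford → 8:08 AM UTC.
Add 7 hours and 6 minutes leg 4 → 3:14 PM UTC.
Taipei is UTC+8:00, so local arrival = 3:14 PM + 8:00 = 11:14 PM on Dec 12.

11:14 PM on Dec 12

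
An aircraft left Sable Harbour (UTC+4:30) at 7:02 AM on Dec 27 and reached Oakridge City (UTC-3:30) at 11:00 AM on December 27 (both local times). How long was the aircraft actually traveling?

11 hours 58 minutes

Departure in UTC: 7:02 AM − 4:30 = 2:32 AM on Dec 27.
Arrival in UTC: 11:00 AM + 3:30 = 2:30 PM on Dec 27.
Elapsed = 2:30 PM − 2:32 AM = 11 hours 58 minutes.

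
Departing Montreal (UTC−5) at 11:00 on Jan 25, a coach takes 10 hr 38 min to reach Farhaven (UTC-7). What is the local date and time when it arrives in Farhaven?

Convert departure to UTC: 11:00 + 5:00 = 16:00 UTC on Jan 25.
Add 10 hours and 38 minutes travel time → 02:38 UTC (Jan 26).
Farhaven is UTC−7:00, so local arrival = 02:38 − 7:00 = 19:38 on Jan 25.

19:38 on January 25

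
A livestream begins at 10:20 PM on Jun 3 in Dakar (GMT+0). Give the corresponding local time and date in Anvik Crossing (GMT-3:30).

6:50 PM on June 3

Anvik Crossing is 3:30 behind Dakar.
Shift by the zone difference: 10:20 PM − 3:30 = 6:50 PM on Jun 3 in Anvik Crossing.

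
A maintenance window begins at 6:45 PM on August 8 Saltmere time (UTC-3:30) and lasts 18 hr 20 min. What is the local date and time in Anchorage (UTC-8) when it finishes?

8:35 AM on Aug 9

Anchorage is 4:30 behind Saltmere.
After 18 hours and 20 minutes it is 1:05 PM (Aug 9) in Saltmere.
Shift by the zone difference: 1:05 PM − 4:30 = 8:35 AM on Aug 9 in Anchorage.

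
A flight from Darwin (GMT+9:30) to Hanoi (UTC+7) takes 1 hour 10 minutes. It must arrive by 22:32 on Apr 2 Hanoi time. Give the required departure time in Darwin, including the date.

23:52 on Apr 2

Target arrival in UTC: 22:32 − 7:00 = 15:32 on Apr 2.
Subtract 1 hour and 10 minutes → departure 14:22 UTC on Apr 2.
Darwin is UTC+9:30: 14:22 + 9:30 = 23:52 on Apr 2.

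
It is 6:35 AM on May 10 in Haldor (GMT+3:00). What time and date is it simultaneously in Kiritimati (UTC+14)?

Kiritimati is 11:00 ahead of Haldor.
Shift by the zone difference: 6:35 AM + 11:00 = 5:35 PM on May 10 in Kiritimati.

5:35 PM on May 10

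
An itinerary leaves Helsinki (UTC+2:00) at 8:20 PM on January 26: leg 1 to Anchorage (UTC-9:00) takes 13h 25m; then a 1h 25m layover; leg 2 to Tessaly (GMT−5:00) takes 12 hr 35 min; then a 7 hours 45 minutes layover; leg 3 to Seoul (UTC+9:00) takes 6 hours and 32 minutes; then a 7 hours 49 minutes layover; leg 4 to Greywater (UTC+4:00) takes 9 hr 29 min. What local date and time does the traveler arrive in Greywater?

Convert departure to UTC: 8:20 PM − 2:00 = 6:20 PM UTC on Jan 26.
Add 13 hours and 25 minutes leg 1 → 7:45 AM UTC (Jan 27).
Add 1 hour and 25 minutes layover in Anchorage → 9:10 AM UTC.
Add 12 hours 35 minutes leg 2 → 9:45 PM UTC.
Add 7 hours 45 minutes layover in Tessaly → 5:30 AM UTC (Jan 28).
Add 6 hours and 32 minutes leg 3 → 12:02 PM UTC.
Add 7 hours 49 minutes layover in Seoul → 7:51 PM UTC.
Add 9 hours and 29 minutes leg 4 → 5:20 AM UTC (Jan 29).
Greywater is UTC+4:00, so local arrival = 5:20 AM + 4:00 = 9:20 AM on Jan 29.

9:20 AM on January 29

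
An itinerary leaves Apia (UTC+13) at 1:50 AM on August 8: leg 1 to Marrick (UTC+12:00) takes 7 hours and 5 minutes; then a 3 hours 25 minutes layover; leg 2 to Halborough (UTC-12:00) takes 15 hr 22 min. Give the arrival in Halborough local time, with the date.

2:42 AM on Aug 8

Convert departure to UTC: 1:50 AM − 13:00 = 12:50 PM UTC on Aug 7.
Add 7 hours 5 minutes leg 1 → 7:55 PM UTC.
Add 3 hours and 25 minutes layover in Marrick → 11:20 PM UTC.
Add 15 hours and 22 minutes leg 2 → 2:42 PM UTC (Aug 8).
Halborough is UTC−12:00, so local arrival = 2:42 PM − 12:00 = 2:42 AM on Aug 8.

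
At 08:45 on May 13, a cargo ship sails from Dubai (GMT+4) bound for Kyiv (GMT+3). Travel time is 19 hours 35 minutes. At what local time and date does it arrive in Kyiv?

03:20 on May 14

Convert departure to UTC: 08:45 − 4:00 = 04:45 UTC on May 13.
Add 19 hours and 35 minutes travel time → 00:20 UTC (May 14).
Kyiv is UTC+3:00, so local arrival = 00:20 + 3:00 = 03:20 on May 14.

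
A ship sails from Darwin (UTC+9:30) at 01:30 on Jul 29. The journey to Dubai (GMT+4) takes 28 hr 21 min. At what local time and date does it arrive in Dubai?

00:21 on July 30

Dubai is 5:30 behind Darwin.
After 28 hours and 21 minutes it is 05:51 (Jul 30) in Darwin.
Shift by the zone difference: 05:51 − 5:30 = 00:21 on Jul 30 in Dubai.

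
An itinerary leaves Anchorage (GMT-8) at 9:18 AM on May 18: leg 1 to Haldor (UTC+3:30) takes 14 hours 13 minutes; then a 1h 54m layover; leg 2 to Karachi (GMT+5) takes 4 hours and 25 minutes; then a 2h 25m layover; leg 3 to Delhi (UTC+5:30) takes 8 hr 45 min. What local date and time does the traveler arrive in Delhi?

6:30 AM on May 20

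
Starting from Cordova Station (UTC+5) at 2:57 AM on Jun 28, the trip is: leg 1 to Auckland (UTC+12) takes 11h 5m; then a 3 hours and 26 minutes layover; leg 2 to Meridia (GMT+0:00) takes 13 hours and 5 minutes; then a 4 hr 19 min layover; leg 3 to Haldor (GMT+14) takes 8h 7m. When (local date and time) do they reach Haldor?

Convert departure to UTC: 2:57 AM − 5:00 = 9:57 PM UTC on Jun 27.
Add 11 hours and 5 minutes leg 1 → 9:02 AM UTC (Jun 28).
Add 3 hours and 26 minutes layover in Auckland → 12:28 PM UTC.
Add 13 hours and 5 minutes leg 2 → 1:33 AM UTC (Jun 29).
Add 4 hours and 19 minutes layover in Meridia → 5:52 AM UTC.
Add 8 hours and 7 minutes leg 3 → 1:59 PM UTC.
Haldor is UTC+14:00, so local arrival = 1:59 PM + 14:00 = 3:59 AM on Jun 30.

3:59 AM on June 30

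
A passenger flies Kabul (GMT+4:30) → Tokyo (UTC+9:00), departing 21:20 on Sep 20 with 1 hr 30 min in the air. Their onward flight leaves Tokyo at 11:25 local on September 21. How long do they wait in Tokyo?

8 hours 5 minutes

Convert departure to UTC: 21:20 − 4:30 = 16:50 UTC on Sep 20.
Add 1 hour and 30 minutes flight time → 18:20 UTC.
Tokyo is UTC+9:00, so local arrival = 18:20 + 9:00 = 03:20 on Sep 21.
Layover = 11:25 − 03:20 = 8 hours 5 minutes.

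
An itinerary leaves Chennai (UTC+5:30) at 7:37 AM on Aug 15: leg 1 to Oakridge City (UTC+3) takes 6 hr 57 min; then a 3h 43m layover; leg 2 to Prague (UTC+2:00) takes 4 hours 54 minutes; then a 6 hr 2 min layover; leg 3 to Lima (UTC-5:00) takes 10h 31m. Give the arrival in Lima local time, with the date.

5:14 AM on Aug 16

Convert departure to UTC: 7:37 AM − 5:30 = 2:07 AM UTC on Aug 15.
Add 6 hours 57 minutes leg 1 → 9:04 AM UTC.
Add 3 hours and 43 minutes layover in Oakridge City → 12:47 PM UTC.
Add 4 hours 54 minutes leg 2 → 5:41 PM UTC.
Add 6 hours and 2 minutes layover in Prague → 11:43 PM UTC.
Add 10 hours and 31 minutes leg 3 → 10:14 AM UTC (Aug 16).
Lima is UTC−5:00, so local arrival = 10:14 AM − 5:00 = 5:14 AM on Aug 16.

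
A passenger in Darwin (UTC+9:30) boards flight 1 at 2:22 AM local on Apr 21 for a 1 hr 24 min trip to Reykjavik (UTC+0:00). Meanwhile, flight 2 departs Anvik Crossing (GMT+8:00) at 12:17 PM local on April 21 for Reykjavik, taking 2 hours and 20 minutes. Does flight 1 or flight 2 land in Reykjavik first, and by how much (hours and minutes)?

the first, by 12 hours 21 minutes

Flight 1 in UTC: 2:22 AM − 9:30 = 4:52 PM on Apr 20.
+1 hour 24 minutes → arrive 6:16 PM UTC on Apr 20.
Flight 2 in UTC: 12:17 PM − 8:00 = 4:17 AM on Apr 21.
+2 hours and 20 minutes → arrive 6:37 AM UTC on Apr 21.
Flight 1 lands earlier by 12 hours 21 minutes.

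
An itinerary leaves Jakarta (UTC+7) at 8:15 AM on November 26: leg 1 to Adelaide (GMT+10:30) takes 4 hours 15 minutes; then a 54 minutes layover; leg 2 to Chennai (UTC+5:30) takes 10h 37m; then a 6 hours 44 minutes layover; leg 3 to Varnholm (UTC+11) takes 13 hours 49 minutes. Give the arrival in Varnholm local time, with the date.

Convert departure to UTC: 8:15 AM − 7:00 = 1:15 AM UTC on Nov 26.
Add 4 hours 15 minutes leg 1 → 5:30 AM UTC.
Add 54 minutes layover in Adelaide → 6:24 AM UTC.
Add 10 hours and 37 minutes leg 2 → 5:01 PM UTC.
Add 6 hours and 44 minutes layover in Chennai → 11:45 PM UTC.
Add 13 hours and 49 minutes leg 3 → 1:34 PM UTC (Nov 27).
Varnholm is UTC+11:00, so local arrival = 1:34 PM + 11:00 = 12:34 AM on Nov 28.

12:34 AM on Nov 28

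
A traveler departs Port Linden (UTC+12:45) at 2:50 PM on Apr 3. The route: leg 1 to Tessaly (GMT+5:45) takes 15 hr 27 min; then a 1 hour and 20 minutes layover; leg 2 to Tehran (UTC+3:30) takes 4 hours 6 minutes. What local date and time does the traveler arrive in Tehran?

Convert departure to UTC: 2:50 PM − 12:45 = 2:05 AM UTC on Apr 3.
Add 15 hours and 27 minutes leg 1 → 5:32 PM UTC.
Add 1 hour and 20 minutes layover in Tessaly → 6:52 PM UTC.
Add 4 hours 6 minutes leg 2 → 10:58 PM UTC.
Tehran is UTC+3:30, so local arrival = 10:58 PM + 3:30 = 2:28 AM on Apr 4.

2:28 AM on April 4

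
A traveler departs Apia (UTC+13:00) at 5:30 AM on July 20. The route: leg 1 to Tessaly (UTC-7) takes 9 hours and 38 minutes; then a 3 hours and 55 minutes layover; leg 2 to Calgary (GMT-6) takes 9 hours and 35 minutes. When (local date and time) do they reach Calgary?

Convert departure to UTC: 5:30 AM − 13:00 = 4:30 PM UTC on Jul 19.
Add 9 hours 38 minutes leg 1 → 2:08 AM UTC (Jul 20).
Add 3 hours and 55 minutes layover in Tessaly → 6:03 AM UTC.
Add 9 hours 35 minutes leg 2 → 3:38 PM UTC.
Calgary is UTC−6:00, so local arrival = 3:38 PM − 6:00 = 9:38 AM on Jul 20.

9:38 AM on July 20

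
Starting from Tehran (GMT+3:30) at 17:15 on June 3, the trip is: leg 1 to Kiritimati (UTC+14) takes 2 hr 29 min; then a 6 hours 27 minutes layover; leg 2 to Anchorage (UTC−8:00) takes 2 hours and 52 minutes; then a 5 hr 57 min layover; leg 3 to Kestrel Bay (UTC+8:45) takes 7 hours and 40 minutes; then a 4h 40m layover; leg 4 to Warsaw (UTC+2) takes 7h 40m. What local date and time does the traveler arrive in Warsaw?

05:30 on June 5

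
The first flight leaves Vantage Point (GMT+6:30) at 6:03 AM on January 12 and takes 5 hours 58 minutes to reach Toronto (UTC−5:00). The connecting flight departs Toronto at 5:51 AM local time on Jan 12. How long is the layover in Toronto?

5 hours 20 minutes

Convert departure to UTC: 6:03 AM − 6:30 = 11:33 PM UTC on Jan 11.
Add 5 hours 58 minutes flight time → 5:31 AM UTC (Jan 12).
Toronto is UTC−5:00, so local arrival = 5:31 AM − 5:00 = 12:31 AM on Jan 12.
Layover = 5:51 AM − 12:31 AM = 5 hours 20 minutes.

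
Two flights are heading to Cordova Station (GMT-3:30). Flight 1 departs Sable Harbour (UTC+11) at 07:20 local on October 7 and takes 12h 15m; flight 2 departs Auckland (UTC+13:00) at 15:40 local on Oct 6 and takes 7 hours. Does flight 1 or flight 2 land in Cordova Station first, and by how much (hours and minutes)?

the second, by 22 hours 55 minutes

Flight 1 in UTC: 07:20 − 11:00 = 20:20 on Oct 6.
+12 hours 15 minutes → arrive 08:35 UTC on Oct 7.
Flight 2 in UTC: 15:40 − 13:00 = 02:40 on Oct 6.
+7 hours → arrive 09:40 UTC on Oct 6.
Flight 2 lands earlier by 22 hours 55 minutes.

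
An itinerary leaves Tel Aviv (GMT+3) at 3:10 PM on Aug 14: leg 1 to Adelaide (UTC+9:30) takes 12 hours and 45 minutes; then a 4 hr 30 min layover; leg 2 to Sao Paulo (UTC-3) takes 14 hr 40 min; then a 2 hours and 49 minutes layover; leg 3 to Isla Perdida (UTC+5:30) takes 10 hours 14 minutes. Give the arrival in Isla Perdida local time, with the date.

Convert departure to UTC: 3:10 PM − 3:00 = 12:10 PM UTC on Aug 14.
Add 12 hours 45 minutes leg 1 → 12:55 AM UTC (Aug 15).
Add 4 hours 30 minutes layover in Adelaide → 5:25 AM UTC.
Add 14 hours 40 minutes leg 2 → 8:05 PM UTC.
Add 2 hours 49 minutes layover in Sao Paulo → 10:54 PM UTC.
Add 10 hours 14 minutes leg 3 → 9:08 AM UTC (Aug 16).
Isla Perdida is UTC+5:30, so local arrival = 9:08 AM + 5:30 = 2:38 PM on Aug 16.

2:38 PM on August 16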